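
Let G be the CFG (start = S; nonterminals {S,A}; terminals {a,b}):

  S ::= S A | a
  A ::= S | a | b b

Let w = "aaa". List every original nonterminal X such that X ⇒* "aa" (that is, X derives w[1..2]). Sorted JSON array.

CNF form of G:
  S -> S A | a
  A -> S A | T0 T0 | a
  T0 -> b

Fill CYK table bottom-up, restricted to cells inside w[1..2]:
  cell(1,1) a: {A,S}
  cell(2,2) a: {A,S}
  cell(1,2) aa: {A,S}

Original NTs in T[1,2] deriving "aa": ["A", "S"]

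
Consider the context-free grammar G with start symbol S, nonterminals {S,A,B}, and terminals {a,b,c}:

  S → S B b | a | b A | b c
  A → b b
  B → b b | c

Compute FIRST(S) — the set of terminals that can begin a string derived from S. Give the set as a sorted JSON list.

FIRST iteration:
round 1:
  A via A→b b: +{b}
  B via B→b b: +{b}
  B via B→c: +{c}
  S via S→a: +{a}
  S via S→b A: +{b}
  FIRST(S)={a,b}  FIRST(A)={b}  FIRST(B)={b,c}
round 2: done
  FIRST(S)={a,b}  FIRST(A)={b}  FIRST(B)={b,c}

FIRST(S) = ["a", "b"]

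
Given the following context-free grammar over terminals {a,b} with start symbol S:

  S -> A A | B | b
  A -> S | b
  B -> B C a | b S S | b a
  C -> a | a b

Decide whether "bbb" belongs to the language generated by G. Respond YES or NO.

Convert to CNF:
  S -> A A | B X6 | T1 T0 | T1 X7 | b
  A -> A A | B X2 | T1 T0 | T1 X3 | b
  B -> B X4 | T1 T0 | T1 X5
  C -> T0 T1 | a
  T0 -> a
  T1 -> b
  X2 -> C T0
  X3 -> S S
  X4 -> C T0
  X5 -> S S
  X6 -> C T0
  X7 -> S S

CYK fill:
  [0..0]={A,S,T1}  "b"  orig:{A,S}
  [1..1]={A,S,T1}  "b"  orig:{A,S}
  [2..2]={A,S,T1}  "b"  orig:{A,S}
  [0..1]={A,S,X3,X5,X7}  "bb"  orig:{A,S}
  [1..2]={A,S,X3,X5,X7}  "bb"  orig:{A,S}
  [0..2]={A,B,S,X3,X5,X7}  "bbb"  orig:{A,B,S}

S ∈ T[0,2] ⇒ YES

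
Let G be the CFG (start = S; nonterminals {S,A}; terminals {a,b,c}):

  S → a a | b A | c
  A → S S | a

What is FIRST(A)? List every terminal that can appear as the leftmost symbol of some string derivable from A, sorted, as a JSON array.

FIRST iteration:
[1]
  A via A→a: +{a}
  S via S→a a: +{a}
  S via S→b A: +{b}
  S via S→c: +{c}
  S: {a,b,c}  A: {a}
[2]
  A via A→S S: +{b,c}
  S: {a,b,c}  A: {a,b,c}
[3] (stable)
  S: {a,b,c}  A: {a,b,c}

FIRST(A) = ["a", "b", "c"]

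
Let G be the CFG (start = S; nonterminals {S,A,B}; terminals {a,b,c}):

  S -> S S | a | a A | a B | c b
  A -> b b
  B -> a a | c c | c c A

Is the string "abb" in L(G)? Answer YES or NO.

CNF form of G:
  S -> S S | T1 A | T1 B | T2 T0 | a
  A -> T0 T0
  B -> T1 T1 | T2 T2 | T2 X3
  T0 -> b
  T1 -> a
  T2 -> c
  X3 -> T2 A

Fill CYK table bottom-up:
  cell(0,0) a: {S,T1}  orig:{S}
  cell(1,1) b: {T0}  orig:{}
  cell(2,2) b: {T0}  orig:{}
  cell(0,1) ab: ∅
  cell(1,2) bb: {A}
  cell(0,2) abb: {S}

S ∈ T[0,2] ⇒ YES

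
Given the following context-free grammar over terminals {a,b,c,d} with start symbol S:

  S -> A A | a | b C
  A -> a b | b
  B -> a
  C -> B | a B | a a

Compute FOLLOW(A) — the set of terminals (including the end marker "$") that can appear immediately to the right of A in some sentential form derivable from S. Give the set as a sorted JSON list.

FIRST iteration:
iter 1:
  A via A→a b: +{a}
  A via A→b: +{b}
  B via B→a: +{a}
  C via C→B: +{a}
  S via S→A A: +{a,b}
  FIRST[S]={a,b}  FIRST[A]={a,b}  FIRST[B]={a}  FIRST[C]={a}
iter 2: (no change)
  FIRST[S]={a,b}  FIRST[A]={a,b}  FIRST[B]={a}  FIRST[C]={a}

FOLLOW iteration:
initialize: $ ∈ FOLLOW(S)
iter 1:
  S→A A: FOLLOW(A) ⊇ FIRST(A) = {a,b}; new: +{a,b}
  S→A A: FOLLOW(A) ⊇ FOLLOW(S) ⊇ {$}; new: +{$}
  S→b C: FOLLOW(C) ⊇ FOLLOW(S) ⊇ {$}; new: +{$}
  S: {$}  A: {$,a,b}  B: {}  C: {$}
iter 2:
  C→B: FOLLOW(B) ⊇ FOLLOW(C) ⊇ {$}; new: +{$}
  S: {$}  A: {$,a,b}  B: {$}  C: {$}
iter 3: done
  S: {$}  A: {$,a,b}  B: {$}  C: {$}

FOLLOW(A) = ["$", "a", "b"]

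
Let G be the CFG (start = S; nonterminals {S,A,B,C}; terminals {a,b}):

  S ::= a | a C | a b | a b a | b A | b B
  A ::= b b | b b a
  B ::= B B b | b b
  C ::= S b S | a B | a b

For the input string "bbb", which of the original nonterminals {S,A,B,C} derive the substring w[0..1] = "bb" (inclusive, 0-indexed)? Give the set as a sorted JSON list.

CNF form of G:
  S -> T0 A | T0 B | T1 C | T1 T0 | T1 X5 | a
  A -> T0 T0 | T0 X2
  B -> B X3 | T0 T0
  C -> S X4 | T1 B | T1 T0
  T0 -> b
  T1 -> a
  X2 -> T0 T1
  X3 -> B T0
  X4 -> T0 S
  X5 -> T0 T1

CYK table (by increasing span), restricted to cells inside w[0..1]:
  [0..0]={T0}  "b"  orig:{}
  [1..1]={T0}  "b"  orig:{}
  [0..1]={A,B}  "bb"

Original NTs in T[0,1] deriving "bb": ["A", "B"]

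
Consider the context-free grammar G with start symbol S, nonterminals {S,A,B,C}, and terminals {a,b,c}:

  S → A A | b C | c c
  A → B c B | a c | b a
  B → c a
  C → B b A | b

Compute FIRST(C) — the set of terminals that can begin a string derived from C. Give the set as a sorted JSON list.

Compute FIRST by fixpoint:
pass 1:
  A via A→a c: +{a}
  A via A→b a: +{b}
  B via B→c a: +{c}
  C via C→B b A: +{c}
  C via C→b: +{b}
  S via S→A A: +{a,b}
  S via S→c c: +{c}
  S: {a,b,c}  A: {a,b}  B: {c}  C: {b,c}
pass 2:
  A via A→B c B: +{c}
  S: {a,b,c}  A: {a,b,c}  B: {c}  C: {b,c}
pass 3: done
  S: {a,b,c}  A: {a,b,c}  B: {c}  C: {b,c}

FIRST(C) = ["b", "c"]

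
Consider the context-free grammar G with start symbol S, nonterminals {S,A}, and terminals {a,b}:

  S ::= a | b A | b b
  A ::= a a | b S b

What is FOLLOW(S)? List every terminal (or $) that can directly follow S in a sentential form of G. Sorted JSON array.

FIRST iteration:
iter 1:
  A via A→a a: +{a}
  A via A→b S b: +{b}
  S via S→a: +{a}
  S via S→b A: +{b}
  S: {a,b}  A: {a,b}
iter 2: done
  S: {a,b}  A: {a,b}

FOLLOW iteration:
seed FOLLOW(S) with $
[1]
  A→b S b: FOLLOW(S) ⊇ FIRST(b) = {b}; new: +{b}
  S→b A: FOLLOW(A) ⊇ FOLLOW(S) ⊇ {$,b}; new: +{$,b}
  FOLLOW(S)={$,b}  FOLLOW(A)={$,b}
[2] — fixpoint
  FOLLOW(S)={$,b}  FOLLOW(A)={$,b}

FOLLOW(S) = ["$", "b"]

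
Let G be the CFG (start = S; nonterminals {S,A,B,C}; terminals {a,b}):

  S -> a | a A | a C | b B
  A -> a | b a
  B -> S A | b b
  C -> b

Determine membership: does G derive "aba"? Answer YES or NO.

CNF form of G:
  S -> T0 B | T1 A | T1 C | a
  A -> T0 T1 | a
  B -> S A | T0 T0
  C -> b
  T0 -> b
  T1 -> a

CYK fill:
  T[0,0] 'a' = {A,S,T1}  orig:{A,S}
  T[1,1] 'b' = {C,T0}  orig:{C}
  T[2,2] 'a' = {A,S,T1}  orig:{A,S}
  T[0,1] 'ab' = {S}
  T[1,2] 'ba' = {A}
  T[0,2] 'aba' = {B,S}

S ∈ T[0,2] ⇒ YES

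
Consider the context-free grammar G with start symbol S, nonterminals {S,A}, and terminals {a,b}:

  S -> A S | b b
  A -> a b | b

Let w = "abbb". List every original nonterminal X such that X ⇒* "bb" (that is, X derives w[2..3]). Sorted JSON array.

Convert to CNF:
  S -> A S | T1 T1
  A -> T0 T1 | b
  T0 -> a
  T1 -> b

Fill CYK table bottom-up, restricted to cells inside w[2..3]:
  [2..2]={A,T1}  "b"  orig:{A}
  [3..3]={A,T1}  "b"  orig:{A}
  [2..3]={S}  "bb"

Original NTs in T[2,3] deriving "bb": ["S"]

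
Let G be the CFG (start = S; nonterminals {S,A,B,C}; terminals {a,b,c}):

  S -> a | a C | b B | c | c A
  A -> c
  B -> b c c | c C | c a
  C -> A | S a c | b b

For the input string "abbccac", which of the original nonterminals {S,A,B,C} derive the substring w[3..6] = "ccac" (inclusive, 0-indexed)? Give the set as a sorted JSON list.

CNF form of G:
  S -> T0 B | T1 A | T2 C | a | c
  A -> c
  B -> T0 X3 | T1 C | T1 T2
  C -> S X4 | T0 T0 | c
  T0 -> b
  T1 -> c
  T2 -> a
  X3 -> T1 T1
  X4 -> T2 T1

Fill CYK table bottom-up (cells [i..j] with 3 ≤ i ≤ j ≤ 6 only):
  cell(3,3) c: {A,C,S,T1}  orig:{A,C,S}
  cell(4,4) c: {A,C,S,T1}  orig:{A,C,S}
  cell(5,5) a: {S,T2}  orig:{S}
  cell(6,6) c: {A,C,S,T1}  orig:{A,C,S}
  cell(3,4) cc: {B,S,X3}  orig:{B,S}
  cell(4,5) ca: {B}
  cell(5,6) ac: {S,X4}  orig:{S}
  cell(3,5) cca: ∅
  cell(4,6) cac: {C}
  cell(3,6) ccac: {B,C}

Original NTs in T[3,6] deriving "ccac": ["B", "C"]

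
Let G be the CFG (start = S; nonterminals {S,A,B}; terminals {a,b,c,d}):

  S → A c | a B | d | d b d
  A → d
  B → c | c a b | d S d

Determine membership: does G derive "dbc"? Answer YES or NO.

Convert to CNF:
  S -> A T0 | T1 B | T3 X6 | d
  A -> d
  B -> T0 X4 | T3 X5 | c
  T0 -> c
  T1 -> a
  T2 -> b
  T3 -> d
  X4 -> T1 T2
  X5 -> S T3
  X6 -> T2 T3

CYK table (by increasing span):
  T[0,0] 'd' = {A,S,T3}  orig:{A,S}
  T[1,1] 'b' = {T2}  orig:{}
  T[2,2] 'c' = {B,T0}  orig:{B}
  T[0,1] 'db' = ∅
  T[1,2] 'bc' = ∅
  T[0,2] 'dbc' = ∅

S ∉ T[0,2] ⇒ NO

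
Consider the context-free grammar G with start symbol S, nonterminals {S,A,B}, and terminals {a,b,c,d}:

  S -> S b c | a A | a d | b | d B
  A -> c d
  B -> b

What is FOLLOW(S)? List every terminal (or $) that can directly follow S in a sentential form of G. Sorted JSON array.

FIRST sets, iterate to fixpoint:
round 1:
  A via A→c d: +{c}
  B via B→b: +{b}
  S via S→a A: +{a}
  S via S→b: +{b}
  S via S→d B: +{d}
  FIRST(S)={a,b,d}  FIRST(A)={c}  FIRST(B)={b}
round 2: — fixpoint
  FIRST(S)={a,b,d}  FIRST(A)={c}  FIRST(B)={b}

FOLLOW sets:
FOLLOW(S) := {$}
[1]
  S→S b c: FOLLOW(S) ⊇ FIRST(b) = {b}; new: +{b}
  S→a A: FOLLOW(A) ⊇ FOLLOW(S) ⊇ {$,b}; new: +{$,b}
  S→d B: FOLLOW(B) ⊇ FOLLOW(S) ⊇ {$,b}; new: +{$,b}
  FOLLOW(S)={$,b}  FOLLOW(A)={$,b}  FOLLOW(B)={$,b}
[2] done
  FOLLOW(S)={$,b}  FOLLOW(A)={$,b}  FOLLOW(B)={$,b}

FOLLOW(S) = ["$", "b"]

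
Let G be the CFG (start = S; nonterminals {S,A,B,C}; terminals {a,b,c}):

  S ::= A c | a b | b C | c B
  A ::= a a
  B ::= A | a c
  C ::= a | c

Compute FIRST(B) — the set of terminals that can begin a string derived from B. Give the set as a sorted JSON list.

Compute FIRST by fixpoint:
iter 1:
  A via A→a a: +{a}
  B via B→A: +{a}
  C via C→a: +{a}
  C via C→c: +{c}
  S via S→A c: +{a}
  S via S→b C: +{b}
  S via S→c B: +{c}
  FIRST(S)={a,b,c}  FIRST(A)={a}  FIRST(B)={a}  FIRST(C)={a,c}
iter 2: (stable)
  FIRST(S)={a,b,c}  FIRST(A)={a}  FIRST(B)={a}  FIRST(C)={a,c}

FIRST(B) = ["a"]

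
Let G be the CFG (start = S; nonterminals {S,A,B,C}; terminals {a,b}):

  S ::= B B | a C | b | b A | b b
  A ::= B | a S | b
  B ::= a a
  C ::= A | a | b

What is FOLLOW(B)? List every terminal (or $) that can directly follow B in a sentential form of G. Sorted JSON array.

FIRST sets, iterate to fixpoint:
pass 1:
  A via A→a S: +{a}
  A via A→b: +{b}
  B via B→a a: +{a}
  C via C→A: +{a,b}
  S via S→B B: +{a}
  S via S→b: +{b}
  FIRST[S]={a,b}  FIRST[A]={a,b}  FIRST[B]={a}  FIRST[C]={a,b}
pass 2: (no change)
  FIRST[S]={a,b}  FIRST[A]={a,b}  FIRST[B]={a}  FIRST[C]={a,b}

FOLLOW sets:
initialize: $ ∈ FOLLOW(S)
iter 1:
  S→B B: FOLLOW(B) ⊇ FIRST(B) = {a}; new: +{a}
  S→B B: FOLLOW(B) ⊇ FOLLOW(S) ⊇ {$}; new: +{$}
  S→a C: FOLLOW(C) ⊇ FOLLOW(S) ⊇ {$}; new: +{$}
  S→b A: FOLLOW(A) ⊇ FOLLOW(S) ⊇ {$}; new: +{$}
  FOLLOW[S]={$}  FOLLOW[A]={$}  FOLLOW[B]={$,a}  FOLLOW[C]={$}
iter 2: — fixpoint
  FOLLOW[S]={$}  FOLLOW[A]={$}  FOLLOW[B]={$,a}  FOLLOW[C]={$}

FOLLOW(B) = ["$", "a"]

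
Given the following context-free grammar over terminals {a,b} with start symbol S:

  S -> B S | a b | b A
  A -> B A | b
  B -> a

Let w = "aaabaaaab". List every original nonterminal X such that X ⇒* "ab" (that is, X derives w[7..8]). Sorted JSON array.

Convert to CNF:
  S -> B S | T0 T1 | T1 A
  A -> B A | b
  B -> a
  T0 -> a
  T1 -> b

Fill CYK table bottom-up — only the sub-triangle for w[7..8]:
  T[7,7] 'a' = {B,T0}  orig:{B}
  T[8,8] 'b' = {A,T1}  orig:{A}
  T[7,8] 'ab' = {A,S}

Original NTs in T[7,8] deriving "ab": ["A", "S"]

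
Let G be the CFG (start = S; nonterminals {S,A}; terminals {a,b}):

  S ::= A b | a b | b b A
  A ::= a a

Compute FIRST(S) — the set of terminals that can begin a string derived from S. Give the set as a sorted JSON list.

Compute FIRST by fixpoint:
pass 1:
  A via A→a a: +{a}
  S via S→A b: +{a}
  S via S→b b A: +{b}
  FIRST[S]={a,b}  FIRST[A]={a}
pass 2: done
  FIRST[S]={a,b}  FIRST[A]={a}

FIRST(S) = ["a", "b"]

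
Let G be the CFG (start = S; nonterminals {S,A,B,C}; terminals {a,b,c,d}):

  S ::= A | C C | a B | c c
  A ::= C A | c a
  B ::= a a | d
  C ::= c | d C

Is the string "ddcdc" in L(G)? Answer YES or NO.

CNF form of G:
  S -> C A | C C | T0 T0 | T0 T1 | T1 B
  A -> C A | T0 T1
  B -> T1 T1 | d
  C -> T2 C | c
  T0 -> c
  T1 -> a
  T2 -> d

CYK fill:
  [0..0]={B,T2}  "d"  orig:{B}
  [1..1]={B,T2}  "d"  orig:{B}
  [2..2]={C,T0}  "c"  orig:{C}
  [3..3]={B,T2}  "d"  orig:{B}
  [4..4]={C,T0}  "c"  orig:{C}
  [0..1]=∅  "dd"
  [1..2]={C}  "dc"
  [2..3]=∅  "cd"
  [3..4]={C}  "dc"
  [0..2]={C}  "ddc"
  [1..3]=∅  "dcd"
  [2..4]={S}  "cdc"
  [0..3]=∅  "ddcd"
  [1..4]={S}  "dcdc"
  [0..4]={S}  "ddcdc"

S ∈ T[0,4] ⇒ YES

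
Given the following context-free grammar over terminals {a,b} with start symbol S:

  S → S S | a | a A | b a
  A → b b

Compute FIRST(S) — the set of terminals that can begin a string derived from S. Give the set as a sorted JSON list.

FIRST sets, iterate to fixpoint:
pass 1:
  A via A→b b: +{b}
  S via S→a: +{a}
  S via S→b a: +{b}
  FIRST[S]={a,b}  FIRST[A]={b}
pass 2: done
  FIRST[S]={a,b}  FIRST[A]={b}

FIRST(S) = ["a", "b"]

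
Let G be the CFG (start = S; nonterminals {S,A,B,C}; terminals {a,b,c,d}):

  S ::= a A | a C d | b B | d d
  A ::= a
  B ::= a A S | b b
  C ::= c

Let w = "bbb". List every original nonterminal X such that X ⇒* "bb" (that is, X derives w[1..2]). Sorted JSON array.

Convert to CNF:
  S -> T0 A | T0 X4 | T1 B | T2 T2
  A -> a
  B -> T0 X3 | T1 T1
  C -> c
  T0 -> a
  T1 -> b
  T2 -> d
  X3 -> A S
  X4 -> C T2

CYK fill — only the sub-triangle for w[1..2]:
  cell(1,1) b: {T1}  orig:{}
  cell(2,2) b: {T1}  orig:{}
  cell(1,2) bb: {B}

Original NTs in T[1,2] deriving "bb": ["B"]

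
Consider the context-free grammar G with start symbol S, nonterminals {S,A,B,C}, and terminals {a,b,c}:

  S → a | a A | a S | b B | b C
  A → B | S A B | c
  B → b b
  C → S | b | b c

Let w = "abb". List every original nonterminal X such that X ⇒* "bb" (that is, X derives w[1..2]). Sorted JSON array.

CNF form of G:
  S -> T0 B | T0 C | T1 A | T1 S | a
  A -> S X3 | T0 T0 | c
  B -> T0 T0
  C -> T0 B | T0 C | T0 T2 | T1 A | T1 S | a | b
  T0 -> b
  T1 -> a
  T2 -> c
  X3 -> A B

CYK fill — only the sub-triangle for w[1..2]:
  cell(1,1) b: {C,T0}  orig:{C}
  cell(2,2) b: {C,T0}  orig:{C}
  cell(1,2) bb: {A,B,C,S}

Original NTs in T[1,2] deriving "bb": ["A", "B", "C", "S"]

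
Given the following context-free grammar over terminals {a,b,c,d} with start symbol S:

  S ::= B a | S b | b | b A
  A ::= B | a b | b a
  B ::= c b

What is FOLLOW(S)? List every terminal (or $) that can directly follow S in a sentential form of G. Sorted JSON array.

FIRST sets, iterate to fixpoint:
pass 1:
  A via A→a b: +{a}
  A via A→b a: +{b}
  B via B→c b: +{c}
  S via S→B a: +{c}
  S via S→b: +{b}
  S: {b,c}  A: {a,b}  B: {c}
pass 2:
  A via A→B: +{c}
  S: {b,c}  A: {a,b,c}  B: {c}
pass 3: (no change)
  S: {b,c}  A: {a,b,c}  B: {c}

FOLLOW sets:
FOLLOW(S) := {$}
iter 1:
  S→B a: FOLLOW(B) ⊇ FIRST(a) = {a}; new: +{a}
  S→S b: FOLLOW(S) ⊇ FIRST(b) = {b}; new: +{b}
  S→b A: FOLLOW(A) ⊇ FOLLOW(S) ⊇ {$,b}; new: +{$,b}
  S: {$,b}  A: {$,b}  B: {a}
iter 2:
  A→B: FOLLOW(B) ⊇ FOLLOW(A) ⊇ {$,b}; new: +{$,b}
  S: {$,b}  A: {$,b}  B: {$,a,b}
iter 3: (no change)
  S: {$,b}  A: {$,b}  B: {$,a,b}

FOLLOW(S) = ["$", "b"]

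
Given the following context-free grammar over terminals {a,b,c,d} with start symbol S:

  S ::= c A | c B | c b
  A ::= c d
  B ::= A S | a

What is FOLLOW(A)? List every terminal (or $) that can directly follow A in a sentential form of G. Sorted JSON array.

FIRST iteration:
pass 1:
  A via A→c d: +{c}
  B via B→A S: +{c}
  B via B→a: +{a}
  S via S→c A: +{c}
  FIRST[S]={c}  FIRST[A]={c}  FIRST[B]={a,c}
pass 2: (no change)
  FIRST[S]={c}  FIRST[A]={c}  FIRST[B]={a,c}

FOLLOW iteration:
seed FOLLOW(S) with $
[1]
  B→A S: FOLLOW(A) ⊇ FIRST(S) = {c}; new: +{c}
  S→c A: FOLLOW(A) ⊇ FOLLOW(S) ⊇ {$}; new: +{$}
  S→c B: FOLLOW(B) ⊇ FOLLOW(S) ⊇ {$}; new: +{$}
  FOLLOW(S)={$}  FOLLOW(A)={$,c}  FOLLOW(B)={$}
[2] — fixpoint
  FOLLOW(S)={$}  FOLLOW(A)={$,c}  FOLLOW(B)={$}

FOLLOW(A) = ["$", "c"]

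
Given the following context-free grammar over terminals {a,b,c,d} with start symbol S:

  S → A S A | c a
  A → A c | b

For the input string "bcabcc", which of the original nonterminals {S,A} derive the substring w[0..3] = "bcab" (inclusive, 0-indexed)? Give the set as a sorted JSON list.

Convert to CNF:
  S -> A X2 | T0 T1
  A -> A T0 | b
  T0 -> c
  T1 -> a
  X2 -> S A

CYK table (by increasing span), restricted to cells inside w[0..3]:
  T[0,0] 'b' = {A}
  T[1,1] 'c' = {T0}  orig:{}
  T[2,2] 'a' = {T1}  orig:{}
  T[3,3] 'b' = {A}
  T[0,1] 'bc' = {A}
  T[1,2] 'ca' = {S}
  T[2,3] 'ab' = ∅
  T[0,2] 'bca' = ∅
  T[1,3] 'cab' = {X2}  orig:{}
  T[0,3] 'bcab' = {S}

Original NTs in T[0,3] deriving "bcab": ["S"]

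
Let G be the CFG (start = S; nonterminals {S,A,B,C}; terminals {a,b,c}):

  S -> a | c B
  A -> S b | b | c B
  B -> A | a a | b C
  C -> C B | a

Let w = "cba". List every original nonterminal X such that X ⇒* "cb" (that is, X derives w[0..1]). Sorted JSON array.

Convert to CNF:
  S -> T1 B | a
  A -> S T0 | T1 B | b
  B -> S T0 | T0 C | T1 B | T2 T2 | b
  C -> C B | a
  T0 -> b
  T1 -> c
  T2 -> a

Fill CYK table bottom-up, restricted to cells inside w[0..1]:
  [0..0]={T1}  "c"  orig:{}
  [1..1]={A,B,T0}  "b"  orig:{A,B}
  [0..1]={A,B,S}  "cb"

Original NTs in T[0,1] deriving "cb": ["A", "B", "S"]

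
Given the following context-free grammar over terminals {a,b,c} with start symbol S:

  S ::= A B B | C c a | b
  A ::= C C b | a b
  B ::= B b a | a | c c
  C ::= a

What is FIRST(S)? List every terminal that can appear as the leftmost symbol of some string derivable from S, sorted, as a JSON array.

FIRST iteration:
[1]
  A via A→a b: +{a}
  B via B→a: +{a}
  B via B→c c: +{c}
  C via C→a: +{a}
  S via S→A B B: +{a}
  S via S→b: +{b}
  S: {a,b}  A: {a}  B: {a,c}  C: {a}
[2] — fixpoint
  S: {a,b}  A: {a}  B: {a,c}  C: {a}

FIRST(S) = ["a", "b"]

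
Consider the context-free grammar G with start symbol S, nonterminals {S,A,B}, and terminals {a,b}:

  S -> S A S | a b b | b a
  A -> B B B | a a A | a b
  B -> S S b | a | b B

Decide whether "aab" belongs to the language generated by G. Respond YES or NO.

CNF form of G:
  S -> S X5 | T0 X6 | T1 T0
  A -> B X2 | T0 T1 | T0 X3
  B -> S X4 | T1 B | a
  T0 -> a
  T1 -> b
  X2 -> B B
  X3 -> T0 A
  X4 -> S T1
  X5 -> A S
  X6 -> T1 T1

CYK fill:
  T[0,0] 'a' = {B,T0}  orig:{B}
  T[1,1] 'a' = {B,T0}  orig:{B}
  T[2,2] 'b' = {T1}  orig:{}
  T[0,1] 'aa' = {X2}  orig:{}
  T[1,2] 'ab' = {A}
  T[0,2] 'aab' = {X3}  orig:{}

S ∉ T[0,2] ⇒ NO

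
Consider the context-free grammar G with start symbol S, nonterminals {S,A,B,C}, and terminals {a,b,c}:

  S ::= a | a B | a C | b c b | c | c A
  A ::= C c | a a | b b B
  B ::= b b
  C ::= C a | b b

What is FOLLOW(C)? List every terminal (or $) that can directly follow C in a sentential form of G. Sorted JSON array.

Compute FIRST by fixpoint:
[1]
  A via A→a a: +{a}
  A via A→b b B: +{b}
  B via B→b b: +{b}
  C via C→b b: +{b}
  S via S→a: +{a}
  S via S→b c b: +{b}
  S via S→c: +{c}
  S: {a,b,c}  A: {a,b}  B: {b}  C: {b}
[2] (stable)
  S: {a,b,c}  A: {a,b}  B: {b}  C: {b}

Compute FOLLOW by fixpoint:
seed FOLLOW(S) with $
[1]
  A→C c: FOLLOW(C) ⊇ FIRST(c) = {c}; new: +{c}
  C→C a: FOLLOW(C) ⊇ FIRST(a) = {a}; new: +{a}
  S→a B: FOLLOW(B) ⊇ FOLLOW(S) ⊇ {$}; new: +{$}
  S→a C: FOLLOW(C) ⊇ FOLLOW(S) ⊇ {$}; new: +{$}
  S→c A: FOLLOW(A) ⊇ FOLLOW(S) ⊇ {$}; new: +{$}
  FOLLOW[S]={$}  FOLLOW[A]={$}  FOLLOW[B]={$}  FOLLOW[C]={$,a,c}
[2] done
  FOLLOW[S]={$}  FOLLOW[A]={$}  FOLLOW[B]={$}  FOLLOW[C]={$,a,c}

FOLLOW(C) = ["$", "a", "c"]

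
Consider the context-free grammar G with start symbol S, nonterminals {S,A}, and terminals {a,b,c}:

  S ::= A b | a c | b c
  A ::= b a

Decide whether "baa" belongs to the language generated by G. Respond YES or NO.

CNF form of G:
  S -> A T0 | T0 T2 | T1 T2
  A -> T0 T1
  T0 -> b
  T1 -> a
  T2 -> c

CYK fill:
  [0..0]={T0}  "b"  orig:{}
  [1..1]={T1}  "a"  orig:{}
  [2..2]={T1}  "a"  orig:{}
  [0..1]={A}  "ba"
  [1..2]=∅  "aa"
  [0..2]=∅  "baa"

S ∉ T[0,2] ⇒ NO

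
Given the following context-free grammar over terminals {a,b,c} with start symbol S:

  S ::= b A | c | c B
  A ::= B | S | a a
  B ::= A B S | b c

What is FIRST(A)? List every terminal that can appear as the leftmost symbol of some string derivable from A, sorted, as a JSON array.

Compute FIRST by fixpoint:
pass 1:
  A via A→a a: +{a}
  B via B→A B S: +{a}
  B via B→b c: +{b}
  S via S→b A: +{b}
  S via S→c: +{c}
  FIRST[S]={b,c}  FIRST[A]={a}  FIRST[B]={a,b}
pass 2:
  A via A→B: +{b}
  A via A→S: +{c}
  B via B→A B S: +{c}
  FIRST[S]={b,c}  FIRST[A]={a,b,c}  FIRST[B]={a,b,c}
pass 3: done
  FIRST[S]={b,c}  FIRST[A]={a,b,c}  FIRST[B]={a,b,c}

FIRST(A) = ["a", "b", "c"]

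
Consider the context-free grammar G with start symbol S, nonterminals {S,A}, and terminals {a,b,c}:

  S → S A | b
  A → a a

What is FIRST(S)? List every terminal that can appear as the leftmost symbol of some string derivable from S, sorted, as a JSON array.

FIRST sets, iterate to fixpoint:
pass 1:
  A via A→a a: +{a}
  S via S→b: +{b}
  S: {b}  A: {a}
pass 2: (no change)
  S: {b}  A: {a}

FIRST(S) = ["b"]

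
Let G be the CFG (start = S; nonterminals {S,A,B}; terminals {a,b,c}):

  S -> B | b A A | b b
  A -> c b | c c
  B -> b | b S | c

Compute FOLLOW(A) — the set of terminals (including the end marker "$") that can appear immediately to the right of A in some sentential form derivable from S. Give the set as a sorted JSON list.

FIRST sets, iterate to fixpoint:
[1]
  A via A→c b: +{c}
  B via B→b: +{b}
  B via B→c: +{c}
  S via S→B: +{b,c}
  FIRST(S)={b,c}  FIRST(A)={c}  FIRST(B)={b,c}
[2] — fixpoint
  FIRST(S)={b,c}  FIRST(A)={c}  FIRST(B)={b,c}

Compute FOLLOW by fixpoint:
initialize: $ ∈ FOLLOW(S)
[1]
  S→B: FOLLOW(B) ⊇ FOLLOW(S) ⊇ {$}; new: +{$}
  S→b A A: FOLLOW(A) ⊇ FIRST(A) = {c}; new: +{c}
  S→b A A: FOLLOW(A) ⊇ FOLLOW(S) ⊇ {$}; new: +{$}
  S: {$}  A: {$,c}  B: {$}
[2] — fixpoint
  S: {$}  A: {$,c}  B: {$}

FOLLOW(A) = ["$", "c"]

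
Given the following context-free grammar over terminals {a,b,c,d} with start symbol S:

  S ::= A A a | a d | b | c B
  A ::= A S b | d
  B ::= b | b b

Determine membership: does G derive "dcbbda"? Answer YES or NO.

CNF form of G:
  S -> A X5 | T1 T2 | T3 B | b
  A -> A X4 | d
  B -> T0 T0 | b
  T0 -> b
  T1 -> a
  T2 -> d
  T3 -> c
  X4 -> S T0
  X5 -> A T1

Fill CYK table bottom-up:
  cell(0,0) d: {A,T2}  orig:{A}
  cell(1,1) c: {T3}  orig:{}
  cell(2,2) b: {B,S,T0}  orig:{B,S}
  cell(3,3) b: {B,S,T0}  orig:{B,S}
  cell(4,4) d: {A,T2}  orig:{A}
  cell(5,5) a: {T1}  orig:{}
  cell(0,1) dc: ∅
  cell(1,2) cb: {S}
  cell(2,3) bb: {B,X4}  orig:{B}
  cell(3,4) bd: ∅
  cell(4,5) da: {X5}  orig:{}
  cell(0,2) dcb: ∅
  cell(1,3) cbb: {S,X4}  orig:{S}
  cell(2,4) bbd: ∅
  cell(3,5) bda: ∅
  cell(0,3) dcbb: {A}
  cell(1,4) cbbd: ∅
  cell(2,5) bbda: ∅
  cell(0,4) dcbbd: ∅
  cell(1,5) cbbda: ∅
  cell(0,5) dcbbda: {S}

S ∈ T[0,5] ⇒ YES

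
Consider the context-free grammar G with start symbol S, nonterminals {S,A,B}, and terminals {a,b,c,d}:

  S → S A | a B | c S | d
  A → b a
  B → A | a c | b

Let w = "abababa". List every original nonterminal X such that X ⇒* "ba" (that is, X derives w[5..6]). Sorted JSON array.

CNF form of G:
  S -> S A | T1 B | T2 S | d
  A -> T0 T1
  B -> T0 T1 | T1 T2 | b
  T0 -> b
  T1 -> a
  T2 -> c

CYK fill (cells [i..j] with 5 ≤ i ≤ j ≤ 6 only):
  cell(5,5) b: {B,T0}  orig:{B}
  cell(6,6) a: {T1}  orig:{}
  cell(5,6) ba: {A,B}

Original NTs in T[5,6] deriving "ba": ["A", "B"]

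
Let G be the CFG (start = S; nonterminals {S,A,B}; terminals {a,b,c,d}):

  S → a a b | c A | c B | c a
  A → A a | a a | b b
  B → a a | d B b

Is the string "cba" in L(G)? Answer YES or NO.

Convert to CNF:
  S -> T0 X5 | T3 A | T3 B | T3 T0
  A -> A T0 | T0 T0 | T1 T1
  B -> T0 T0 | T2 X4
  T0 -> a
  T1 -> b
  T2 -> d
  T3 -> c
  X4 -> B T1
  X5 -> T0 T1

CYK table (by increasing span):
  cell(0,0) c: {T3}  orig:{}
  cell(1,1) b: {T1}  orig:{}
  cell(2,2) a: {T0}  orig:{}
  cell(0,1) cb: ∅
  cell(1,2) ba: ∅
  cell(0,2) cba: ∅

S ∉ T[0,2] ⇒ NO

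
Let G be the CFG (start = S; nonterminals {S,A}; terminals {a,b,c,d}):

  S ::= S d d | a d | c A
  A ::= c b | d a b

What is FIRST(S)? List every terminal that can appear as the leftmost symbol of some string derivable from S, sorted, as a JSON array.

Compute FIRST by fixpoint:
[1]
  A via A→c b: +{c}
  A via A→d a b: +{d}
  S via S→a d: +{a}
  S via S→c A: +{c}
  FIRST(S)={a,c}  FIRST(A)={c,d}
[2] done
  FIRST(S)={a,c}  FIRST(A)={c,d}

FIRST(S) = ["a", "c"]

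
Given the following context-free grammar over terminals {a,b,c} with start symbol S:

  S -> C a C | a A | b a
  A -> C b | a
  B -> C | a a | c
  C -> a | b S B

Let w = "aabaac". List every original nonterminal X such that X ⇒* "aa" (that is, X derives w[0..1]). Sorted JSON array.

Convert to CNF:
  S -> C X4 | T0 T1 | T1 A
  A -> C T0 | a
  B -> T0 X2 | T1 T1 | a | c
  C -> T0 X3 | a
  T0 -> b
  T1 -> a
  X2 -> S B
  X3 -> S B
  X4 -> T1 C

CYK table (by increasing span) (cells [i..j] with 0 ≤ i ≤ j ≤ 1 only):
  cell(0,0) a: {A,B,C,T1}  orig:{A,B,C}
  cell(1,1) a: {A,B,C,T1}  orig:{A,B,C}
  cell(0,1) aa: {B,S,X4}  orig:{B,S}

Original NTs in T[0,1] deriving "aa": ["B", "S"]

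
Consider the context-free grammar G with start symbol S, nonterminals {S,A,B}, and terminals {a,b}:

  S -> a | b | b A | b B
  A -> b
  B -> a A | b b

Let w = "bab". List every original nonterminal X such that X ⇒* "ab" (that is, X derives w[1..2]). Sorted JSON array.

CNF form of G:
  S -> T1 A | T1 B | a | b
  A -> b
  B -> T0 A | T1 T1
  T0 -> a
  T1 -> b

Fill CYK table bottom-up — only the sub-triangle for w[1..2]:
  cell(1,1) a: {S,T0}  orig:{S}
  cell(2,2) b: {A,S,T1}  orig:{A,S}
  cell(1,2) ab: {B}

Original NTs in T[1,2] deriving "ab": ["B"]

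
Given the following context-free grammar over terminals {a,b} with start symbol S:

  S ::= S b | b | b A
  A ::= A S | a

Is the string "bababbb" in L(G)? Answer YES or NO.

Convert to CNF:
  S -> S T0 | T0 A | b
  A -> A S | a
  T0 -> b

CYK fill:
  [0..0]={S,T0}  "b"  orig:{S}
  [1..1]={A}  "a"
  [2..2]={S,T0}  "b"  orig:{S}
  [3..3]={A}  "a"
  [4..4]={S,T0}  "b"  orig:{S}
  [5..5]={S,T0}  "b"  orig:{S}
  [6..6]={S,T0}  "b"  orig:{S}
  [0..1]={S}  "ba"
  [1..2]={A}  "ab"
  [2..3]={S}  "ba"
  [3..4]={A}  "ab"
  [4..5]={S}  "bb"
  [5..6]={S}  "bb"
  [0..2]={S}  "bab"
  [1..3]={A}  "aba"
  [2..4]={S}  "bab"
  [3..5]={A}  "abb"
  [4..6]={S}  "bbb"
  [0..3]={S}  "baba"
  [1..4]={A}  "abab"
  [2..5]={S}  "babb"
  [3..6]={A}  "abbb"
  [0..4]={S}  "babab"
  [1..5]={A}  "ababb"
  [2..6]={S}  "babbb"
  [0..5]={S}  "bababb"
  [1..6]={A}  "ababbb"
  [0..6]={S}  "bababbb"

S ∈ T[0,6] ⇒ YES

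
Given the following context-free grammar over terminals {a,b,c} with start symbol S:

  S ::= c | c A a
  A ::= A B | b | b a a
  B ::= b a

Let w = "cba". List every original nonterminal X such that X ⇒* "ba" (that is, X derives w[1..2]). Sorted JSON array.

CNF form of G:
  S -> T2 X4 | c
  A -> A B | T0 X3 | b
  B -> T0 T1
  T0 -> b
  T1 -> a
  T2 -> c
  X3 -> T1 T1
  X4 -> A T1

CYK fill — only the sub-triangle for w[1..2]:
  cell(1,1) b: {A,T0}  orig:{A}
  cell(2,2) a: {T1}  orig:{}
  cell(1,2) ba: {B,X4}  orig:{B}

Original NTs in T[1,2] deriving "ba": ["B"]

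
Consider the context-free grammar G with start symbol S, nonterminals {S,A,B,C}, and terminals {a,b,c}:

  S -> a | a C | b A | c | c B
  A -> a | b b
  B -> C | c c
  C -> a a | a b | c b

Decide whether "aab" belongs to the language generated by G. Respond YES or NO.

Convert to CNF:
  S -> T0 A | T1 C | T2 B | a | c
  A -> T0 T0 | a
  B -> T1 T0 | T1 T1 | T2 T0 | T2 T2
  C -> T1 T0 | T1 T1 | T2 T0
  T0 -> b
  T1 -> a
  T2 -> c

Fill CYK table bottom-up:
  cell(0,0) a: {A,S,T1}  orig:{A,S}
  cell(1,1) a: {A,S,T1}  orig:{A,S}
  cell(2,2) b: {T0}  orig:{}
  cell(0,1) aa: {B,C}
  cell(1,2) ab: {B,C}
  cell(0,2) aab: {S}

S ∈ T[0,2] ⇒ YES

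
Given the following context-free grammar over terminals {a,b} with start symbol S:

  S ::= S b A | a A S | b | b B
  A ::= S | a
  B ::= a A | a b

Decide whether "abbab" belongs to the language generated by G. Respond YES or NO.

Convert to CNF:
  S -> S X4 | T0 B | T1 X5 | b
  A -> S X2 | T0 B | T1 X3 | a | b
  B -> T1 A | T1 T0
  T0 -> b
  T1 -> a
  X2 -> T0 A
  X3 -> A S
  X4 -> T0 A
  X5 -> A S

CYK fill:
  [0..0]={A,T1}  "a"  orig:{A}
  [1..1]={A,S,T0}  "b"  orig:{A,S}
  [2..2]={A,S,T0}  "b"  orig:{A,S}
  [3..3]={A,T1}  "a"  orig:{A}
  [4..4]={A,S,T0}  "b"  orig:{A,S}
  [0..1]={B,X3,X5}  "ab"  orig:{B}
  [1..2]={X2,X3,X4,X5}  "bb"  orig:{}
  [2..3]={X2,X4}  "ba"  orig:{}
  [3..4]={B,X3,X5}  "ab"  orig:{B}
  [0..2]={A,S}  "abb"
  [1..3]={A,S}  "bba"
  [2..4]={A,S}  "bab"
  [0..3]={B,X3,X5}  "abba"  orig:{B}
  [1..4]={X2,X3,X4,X5}  "bbab"  orig:{}
  [0..4]={A,S}  "abbab"

S ∈ T[0,4] ⇒ YES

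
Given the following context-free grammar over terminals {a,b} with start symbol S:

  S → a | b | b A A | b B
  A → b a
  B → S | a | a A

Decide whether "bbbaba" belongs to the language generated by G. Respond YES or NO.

Convert to CNF:
  S -> T0 B | T0 X3 | a | b
  A -> T0 T1
  B -> T0 B | T0 X2 | T1 A | a | b
  T0 -> b
  T1 -> a
  X2 -> A A
  X3 -> A A

CYK table (by increasing span):
  cell(0,0) b: {B,S,T0}  orig:{B,S}
  cell(1,1) b: {B,S,T0}  orig:{B,S}
  cell(2,2) b: {B,S,T0}  orig:{B,S}
  cell(3,3) a: {B,S,T1}  orig:{B,S}
  cell(4,4) b: {B,S,T0}  orig:{B,S}
  cell(5,5) a: {B,S,T1}  orig:{B,S}
  cell(0,1) bb: {B,S}
  cell(1,2) bb: {B,S}
  cell(2,3) ba: {A,B,S}
  cell(3,4) ab: ∅
  cell(4,5) ba: {A,B,S}
  cell(0,2) bbb: {B,S}
  cell(1,3) bba: {B,S}
  cell(2,4) bab: ∅
  cell(3,5) aba: {B}
  cell(0,3) bbba: {B,S}
  cell(1,4) bbab: ∅
  cell(2,5) baba: {B,S,X2,X3}  orig:{B,S}
  cell(0,4) bbbab: ∅
  cell(1,5) bbaba: {B,S}
  cell(0,5) bbbaba: {B,S}

S ∈ T[0,5] ⇒ YES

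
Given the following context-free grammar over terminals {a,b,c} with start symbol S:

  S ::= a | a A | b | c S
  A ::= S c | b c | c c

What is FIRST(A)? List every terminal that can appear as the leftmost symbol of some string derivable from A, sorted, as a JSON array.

Compute FIRST by fixpoint:
[1]
  A via A→b c: +{b}
  A via A→c c: +{c}
  S via S→a: +{a}
  S via S→b: +{b}
  S via S→c S: +{c}
  FIRST(S)={a,b,c}  FIRST(A)={b,c}
[2]
  A via A→S c: +{a}
  FIRST(S)={a,b,c}  FIRST(A)={a,b,c}
[3] (no change)
  FIRST(S)={a,b,c}  FIRST(A)={a,b,c}

FIRST(A) = ["a", "b", "c"]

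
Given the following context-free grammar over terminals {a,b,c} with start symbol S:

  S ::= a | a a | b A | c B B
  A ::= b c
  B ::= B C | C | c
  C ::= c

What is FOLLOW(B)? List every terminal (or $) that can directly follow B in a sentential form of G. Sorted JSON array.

Compute FIRST by fixpoint:
pass 1:
  A via A→b c: +{b}
  B via B→c: +{c}
  C via C→c: +{c}
  S via S→a: +{a}
  S via S→b A: +{b}
  S via S→c B B: +{c}
  S: {a,b,c}  A: {b}  B: {c}  C: {c}
pass 2: (stable)
  S: {a,b,c}  A: {b}  B: {c}  C: {c}

FOLLOW iteration:
seed FOLLOW(S) with $
iter 1:
  B→B C: FOLLOW(B) ⊇ FIRST(C) = {c}; new: +{c}
  B→B C: FOLLOW(C) ⊇ FOLLOW(B) ⊇ {c}; new: +{c}
  S→b A: FOLLOW(A) ⊇ FOLLOW(S) ⊇ {$}; new: +{$}
  S→c B B: FOLLOW(B) ⊇ FOLLOW(S) ⊇ {$}; new: +{$}
  FOLLOW(S)={$}  FOLLOW(A)={$}  FOLLOW(B)={$,c}  FOLLOW(C)={c}
iter 2:
  B→B C: FOLLOW(C) ⊇ FOLLOW(B) ⊇ {$,c}; new: +{$}
  FOLLOW(S)={$}  FOLLOW(A)={$}  FOLLOW(B)={$,c}  FOLLOW(C)={$,c}
iter 3: — fixpoint
  FOLLOW(S)={$}  FOLLOW(A)={$}  FOLLOW(B)={$,c}  FOLLOW(C)={$,c}

FOLLOW(B) = ["$", "c"]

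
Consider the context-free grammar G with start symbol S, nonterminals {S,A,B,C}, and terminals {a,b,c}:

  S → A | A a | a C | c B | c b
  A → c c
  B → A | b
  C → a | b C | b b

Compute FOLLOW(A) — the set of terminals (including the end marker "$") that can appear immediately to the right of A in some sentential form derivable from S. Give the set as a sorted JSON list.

Compute FIRST by fixpoint:
[1]
  A via A→c c: +{c}
  B via B→A: +{c}
  B via B→b: +{b}
  C via C→a: +{a}
  C via C→b C: +{b}
  S via S→A: +{c}
  S via S→a C: +{a}
  S: {a,c}  A: {c}  B: {b,c}  C: {a,b}
[2] (no change)
  S: {a,c}  A: {c}  B: {b,c}  C: {a,b}

FOLLOW sets:
initialize: $ ∈ FOLLOW(S)
iter 1:
  S→A: FOLLOW(A) ⊇ FOLLOW(S) ⊇ {$}; new: +{$}
  S→A a: FOLLOW(A) ⊇ FIRST(a) = {a}; new: +{a}
  S→a C: FOLLOW(C) ⊇ FOLLOW(S) ⊇ {$}; new: +{$}
  S→c B: FOLLOW(B) ⊇ FOLLOW(S) ⊇ {$}; new: +{$}
  FOLLOW[S]={$}  FOLLOW[A]={$,a}  FOLLOW[B]={$}  FOLLOW[C]={$}
iter 2: (no change)
  FOLLOW[S]={$}  FOLLOW[A]={$,a}  FOLLOW[B]={$}  FOLLOW[C]={$}

FOLLOW(A) = ["$", "a"]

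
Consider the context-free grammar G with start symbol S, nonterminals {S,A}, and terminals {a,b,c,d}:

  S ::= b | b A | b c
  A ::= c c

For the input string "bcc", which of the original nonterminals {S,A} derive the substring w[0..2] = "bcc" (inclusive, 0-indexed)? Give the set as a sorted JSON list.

Convert to CNF:
  S -> T1 A | T1 T0 | b
  A -> T0 T0
  T0 -> c
  T1 -> b

CYK fill — only the sub-triangle for w[0..2]:
  T[0,0] 'b' = {S,T1}  orig:{S}
  T[1,1] 'c' = {T0}  orig:{}
  T[2,2] 'c' = {T0}  orig:{}
  T[0,1] 'bc' = {S}
  T[1,2] 'cc' = {A}
  T[0,2] 'bcc' = {S}

Original NTs in T[0,2] deriving "bcc": ["S"]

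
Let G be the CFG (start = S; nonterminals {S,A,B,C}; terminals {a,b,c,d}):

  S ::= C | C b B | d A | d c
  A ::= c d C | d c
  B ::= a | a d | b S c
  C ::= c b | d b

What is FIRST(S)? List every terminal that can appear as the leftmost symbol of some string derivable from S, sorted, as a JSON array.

Compute FIRST by fixpoint:
iter 1:
  A via A→c d C: +{c}
  A via A→d c: +{d}
  B via B→a: +{a}
  B via B→b S c: +{b}
  C via C→c b: +{c}
  C via C→d b: +{d}
  S via S→C: +{c,d}
  FIRST[S]={c,d}  FIRST[A]={c,d}  FIRST[B]={a,b}  FIRST[C]={c,d}
iter 2: — fixpoint
  FIRST[S]={c,d}  FIRST[A]={c,d}  FIRST[B]={a,b}  FIRST[C]={c,d}

FIRST(S) = ["c", "d"]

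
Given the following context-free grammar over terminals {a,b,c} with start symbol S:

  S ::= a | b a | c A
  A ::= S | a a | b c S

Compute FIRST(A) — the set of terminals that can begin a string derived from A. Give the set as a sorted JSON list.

FIRST sets, iterate to fixpoint:
iter 1:
  A via A→a a: +{a}
  A via A→b c S: +{b}
  S via S→a: +{a}
  S via S→b a: +{b}
  S via S→c A: +{c}
  FIRST[S]={a,b,c}  FIRST[A]={a,b}
iter 2:
  A via A→S: +{c}
  FIRST[S]={a,b,c}  FIRST[A]={a,b,c}
iter 3: done
  FIRST[S]={a,b,c}  FIRST[A]={a,b,c}

FIRST(A) = ["a", "b", "c"]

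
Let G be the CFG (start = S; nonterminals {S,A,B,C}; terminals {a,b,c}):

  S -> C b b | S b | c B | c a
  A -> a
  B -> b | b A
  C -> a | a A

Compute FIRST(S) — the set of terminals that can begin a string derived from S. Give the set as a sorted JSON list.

FIRST iteration:
pass 1:
  A via A→a: +{a}
  B via B→b: +{b}
  C via C→a: +{a}
  S via S→C b b: +{a}
  S via S→c B: +{c}
  FIRST(S)={a,c}  FIRST(A)={a}  FIRST(B)={b}  FIRST(C)={a}
pass 2: (no change)
  FIRST(S)={a,c}  FIRST(A)={a}  FIRST(B)={b}  FIRST(C)={a}

FIRST(S) = ["a", "c"]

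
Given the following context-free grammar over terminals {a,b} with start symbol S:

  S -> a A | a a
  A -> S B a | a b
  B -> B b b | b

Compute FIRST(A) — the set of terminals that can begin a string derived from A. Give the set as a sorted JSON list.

Compute FIRST by fixpoint:
iter 1:
  A via A→a b: +{a}
  B via B→b: +{b}
  S via S→a A: +{a}
  FIRST(S)={a}  FIRST(A)={a}  FIRST(B)={b}
iter 2: (no change)
  FIRST(S)={a}  FIRST(A)={a}  FIRST(B)={b}

FIRST(A) = ["a"]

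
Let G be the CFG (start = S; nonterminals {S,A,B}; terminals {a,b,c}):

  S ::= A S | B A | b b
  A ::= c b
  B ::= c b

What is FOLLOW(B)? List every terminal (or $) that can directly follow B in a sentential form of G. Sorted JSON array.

FIRST sets, iterate to fixpoint:
pass 1:
  A via A→c b: +{c}
  B via B→c b: +{c}
  S via S→A S: +{c}
  S via S→b b: +{b}
  S: {b,c}  A: {c}  B: {c}
pass 2: (stable)
  S: {b,c}  A: {c}  B: {c}

Compute FOLLOW by fixpoint:
initialize: $ ∈ FOLLOW(S)
round 1:
  S→A S: FOLLOW(A) ⊇ FIRST(S) = {b,c}; new: +{b,c}
  S→B A: FOLLOW(B) ⊇ FIRST(A) = {c}; new: +{c}
  S→B A: FOLLOW(A) ⊇ FOLLOW(S) ⊇ {$}; new: +{$}
  FOLLOW(S)={$}  FOLLOW(A)={$,b,c}  FOLLOW(B)={c}
round 2: (no change)
  FOLLOW(S)={$}  FOLLOW(A)={$,b,c}  FOLLOW(B)={c}

FOLLOW(B) = ["c"]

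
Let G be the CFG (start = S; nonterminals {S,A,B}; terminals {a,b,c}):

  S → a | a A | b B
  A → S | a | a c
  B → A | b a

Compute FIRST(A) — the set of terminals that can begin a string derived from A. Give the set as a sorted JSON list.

FIRST sets, iterate to fixpoint:
iter 1:
  A via A→a: +{a}
  B via B→A: +{a}
  B via B→b a: +{b}
  S via S→a: +{a}
  S via S→b B: +{b}
  FIRST(S)={a,b}  FIRST(A)={a}  FIRST(B)={a,b}
iter 2:
  A via A→S: +{b}
  FIRST(S)={a,b}  FIRST(A)={a,b}  FIRST(B)={a,b}
iter 3: (no change)
  FIRST(S)={a,b}  FIRST(A)={a,b}  FIRST(B)={a,b}

FIRST(A) = ["a", "b"]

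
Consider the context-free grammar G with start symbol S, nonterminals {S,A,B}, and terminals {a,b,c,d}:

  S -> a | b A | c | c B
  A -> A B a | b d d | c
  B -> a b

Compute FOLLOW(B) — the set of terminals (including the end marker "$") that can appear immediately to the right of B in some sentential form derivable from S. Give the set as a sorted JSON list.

FIRST iteration:
[1]
  A via A→b d d: +{b}
  A via A→c: +{c}
  B via B→a b: +{a}
  S via S→a: +{a}
  S via S→b A: +{b}
  S via S→c: +{c}
  FIRST(S)={a,b,c}  FIRST(A)={b,c}  FIRST(B)={a}
[2] done
  FIRST(S)={a,b,c}  FIRST(A)={b,c}  FIRST(B)={a}

Compute FOLLOW by fixpoint:
FOLLOW(S) := {$}
iter 1:
  A→A B a: FOLLOW(A) ⊇ FIRST(B) = {a}; new: +{a}
  A→A B a: FOLLOW(B) ⊇ FIRST(a) = {a}; new: +{a}
  S→b A: FOLLOW(A) ⊇ FOLLOW(S) ⊇ {$}; new: +{$}
  S→c B: FOLLOW(B) ⊇ FOLLOW(S) ⊇ {$}; new: +{$}
  S: {$}  A: {$,a}  B: {$,a}
iter 2: (stable)
  S: {$}  A: {$,a}  B: {$,a}

FOLLOW(B) = ["$", "a"]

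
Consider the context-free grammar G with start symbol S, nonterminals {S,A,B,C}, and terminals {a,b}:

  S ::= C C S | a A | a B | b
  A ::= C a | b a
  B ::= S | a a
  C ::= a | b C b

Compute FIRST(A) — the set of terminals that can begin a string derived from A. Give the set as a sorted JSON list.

FIRST iteration:
iter 1:
  A via A→b a: +{b}
  B via B→a a: +{a}
  C via C→a: +{a}
  C via C→b C b: +{b}
  S via S→C C S: +{a,b}
  FIRST[S]={a,b}  FIRST[A]={b}  FIRST[B]={a}  FIRST[C]={a,b}
iter 2:
  A via A→C a: +{a}
  B via B→S: +{b}
  FIRST[S]={a,b}  FIRST[A]={a,b}  FIRST[B]={a,b}  FIRST[C]={a,b}
iter 3: (no change)
  FIRST[S]={a,b}  FIRST[A]={a,b}  FIRST[B]={a,b}  FIRST[C]={a,b}

FIRST(A) = ["a", "b"]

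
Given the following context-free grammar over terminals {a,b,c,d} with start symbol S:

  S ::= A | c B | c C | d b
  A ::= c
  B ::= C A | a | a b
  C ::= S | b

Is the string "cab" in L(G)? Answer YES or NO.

CNF form of G:
  S -> T2 B | T2 C | T3 T1 | c
  A -> c
  B -> C A | T0 T1 | a
  C -> T2 B | T2 C | T3 T1 | b | c
  T0 -> a
  T1 -> b
  T2 -> c
  T3 -> d

CYK fill:
  T[0,0] 'c' = {A,C,S,T2}  orig:{A,C,S}
  T[1,1] 'a' = {B,T0}  orig:{B}
  T[2,2] 'b' = {C,T1}  orig:{C}
  T[0,1] 'ca' = {C,S}
  T[1,2] 'ab' = {B}
  T[0,2] 'cab' = {C,S}

S ∈ T[0,2] ⇒ YES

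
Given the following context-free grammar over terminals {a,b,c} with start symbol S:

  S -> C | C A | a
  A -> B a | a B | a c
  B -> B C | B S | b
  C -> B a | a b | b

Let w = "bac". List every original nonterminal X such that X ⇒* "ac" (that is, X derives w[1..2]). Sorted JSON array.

CNF form of G:
  S -> B T0 | C A | T0 T2 | a | b
  A -> B T0 | T0 B | T0 T1
  B -> B C | B S | b
  C -> B T0 | T0 T2 | b
  T0 -> a
  T1 -> c
  T2 -> b

CYK fill — only the sub-triangle for w[1..2]:
  [1..1]={S,T0}  "a"  orig:{S}
  [2..2]={T1}  "c"  orig:{}
  [1..2]={A}  "ac"

Original NTs in T[1,2] deriving "ac": ["A"]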